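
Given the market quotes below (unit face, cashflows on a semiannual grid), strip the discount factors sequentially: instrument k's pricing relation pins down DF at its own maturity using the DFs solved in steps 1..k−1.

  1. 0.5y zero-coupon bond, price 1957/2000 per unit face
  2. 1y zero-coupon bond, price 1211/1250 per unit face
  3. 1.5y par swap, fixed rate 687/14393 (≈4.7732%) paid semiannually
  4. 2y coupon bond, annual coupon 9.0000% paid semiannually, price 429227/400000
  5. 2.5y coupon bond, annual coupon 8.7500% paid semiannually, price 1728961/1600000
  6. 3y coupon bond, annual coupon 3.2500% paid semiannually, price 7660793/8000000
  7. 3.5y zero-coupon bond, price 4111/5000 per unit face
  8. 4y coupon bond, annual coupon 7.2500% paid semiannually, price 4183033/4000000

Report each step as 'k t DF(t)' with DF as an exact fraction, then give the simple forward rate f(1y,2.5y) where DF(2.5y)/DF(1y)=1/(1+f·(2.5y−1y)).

step 1 [0.5y] zero: DF = P = 1957/2000 ≈ 0.978500
step 2 [1y] zero: DF = P = 1211/1250 ≈ 0.968800
step 3 [1.5y] swap r/2=687/28786: DF=(1 − 687/28786·(0.978500+0.968800))/(1+687/28786) = 9313/10000 ≈ 0.931300
step 4 [2y] bond c/2=9/200: DF=(429227/400000 − 9/200·(0.978500+0.968800+0.931300))/(1+9/200) = 9029/10000 ≈ 0.902900
step 5 [2.5y] bond c/2=7/160: DF=(1728961/1600000 − 7/160·(0.978500+0.968800+0.931300+0.902900))/(1+7/160) = 548/625 ≈ 0.876800
step 6 [3y] bond c/2=13/800: DF=(7660793/8000000 − 13/800·(0.978500+0.968800+0.931300+0.902900+0.876800))/(1+13/800) = 4339/5000 ≈ 0.867800
step 7 [3.5y] zero: DF = P = 4111/5000 ≈ 0.822200
step 8 [4y] bond c/2=29/800: DF=(4183033/4000000 − 29/800·(0.978500+0.968800+0.931300+0.902900+0.876800+0.867800+0.822200))/(1+29/800) = 7871/10000 ≈ 0.787100

1 1/2 1957/2000
2 1 1211/1250
3 3/2 9313/10000
4 2 9029/10000
5 5/2 548/625
6 3 4339/5000
7 7/2 4111/5000
8 4 7871/10000
f(1y,2.5y) = ((1211/1250)/(548/625) − 1)/(3/2) = 115/1644 ≈ 6.9951%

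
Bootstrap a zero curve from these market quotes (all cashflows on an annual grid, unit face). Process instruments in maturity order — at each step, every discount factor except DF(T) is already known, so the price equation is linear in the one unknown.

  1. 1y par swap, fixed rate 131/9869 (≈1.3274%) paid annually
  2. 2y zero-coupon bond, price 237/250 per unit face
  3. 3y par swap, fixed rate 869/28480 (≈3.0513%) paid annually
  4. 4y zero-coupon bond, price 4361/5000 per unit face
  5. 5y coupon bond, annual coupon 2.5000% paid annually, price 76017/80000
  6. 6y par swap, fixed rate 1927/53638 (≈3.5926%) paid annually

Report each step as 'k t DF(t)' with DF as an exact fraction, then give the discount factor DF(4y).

1 1 9869/10000
2 2 237/250
3 3 9131/10000
4 4 4361/5000
5 5 8363/10000
6 6 8073/10000
DF(4y) = 4361/5000 ≈ 0.872200

step 1 [1y] swap r/1=131/9869: DF=(1 − 131/9869·(0))/(1+131/9869) = 9869/10000 ≈ 0.986900
step 2 [2y] zero: DF = P = 237/250 ≈ 0.948000
step 3 [3y] swap r/1=869/28480: DF=(1 − 869/28480·(0.986900+0.948000))/(1+869/28480) = 9131/10000 ≈ 0.913100
step 4 [4y] zero: DF = P = 4361/5000 ≈ 0.872200
step 5 [5y] bond c/1=1/40: DF=(76017/80000 − 1/40·(0.986900+0.948000+0.913100+0.872200))/(1+1/40) = 8363/10000 ≈ 0.836300
step 6 [6y] swap r/1=1927/53638: DF=(1 − 1927/53638·(0.986900+0.948000+0.913100+0.872200+0.836300))/(1+1927/53638) = 8073/10000 ≈ 0.807300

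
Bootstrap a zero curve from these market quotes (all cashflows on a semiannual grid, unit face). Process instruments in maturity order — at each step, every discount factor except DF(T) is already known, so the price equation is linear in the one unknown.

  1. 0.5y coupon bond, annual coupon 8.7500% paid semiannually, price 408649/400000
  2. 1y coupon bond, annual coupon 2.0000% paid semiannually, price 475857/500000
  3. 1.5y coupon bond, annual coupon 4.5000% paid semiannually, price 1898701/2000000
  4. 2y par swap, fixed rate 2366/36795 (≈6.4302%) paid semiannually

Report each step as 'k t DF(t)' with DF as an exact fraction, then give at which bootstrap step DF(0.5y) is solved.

1 1/2 2447/2500
2 1 4663/5000
3 3/2 554/625
4 2 8817/10000
DF(0.5y) is solved at step 1

step 1 [0.5y] bond c/2=7/160: DF=(408649/400000 − 7/160·(0))/(1+7/160) = 2447/2500 ≈ 0.978800
step 2 [1y] bond c/2=1/100: DF=(475857/500000 − 1/100·(0.978800))/(1+1/100) = 4663/5000 ≈ 0.932600
step 3 [1.5y] bond c/2=9/400: DF=(1898701/2000000 − 9/400·(0.978800+0.932600))/(1+9/400) = 554/625 ≈ 0.886400
step 4 [2y] swap r/2=1183/36795: DF=(1 − 1183/36795·(0.978800+0.932600+0.886400))/(1+1183/36795) = 8817/10000 ≈ 0.881700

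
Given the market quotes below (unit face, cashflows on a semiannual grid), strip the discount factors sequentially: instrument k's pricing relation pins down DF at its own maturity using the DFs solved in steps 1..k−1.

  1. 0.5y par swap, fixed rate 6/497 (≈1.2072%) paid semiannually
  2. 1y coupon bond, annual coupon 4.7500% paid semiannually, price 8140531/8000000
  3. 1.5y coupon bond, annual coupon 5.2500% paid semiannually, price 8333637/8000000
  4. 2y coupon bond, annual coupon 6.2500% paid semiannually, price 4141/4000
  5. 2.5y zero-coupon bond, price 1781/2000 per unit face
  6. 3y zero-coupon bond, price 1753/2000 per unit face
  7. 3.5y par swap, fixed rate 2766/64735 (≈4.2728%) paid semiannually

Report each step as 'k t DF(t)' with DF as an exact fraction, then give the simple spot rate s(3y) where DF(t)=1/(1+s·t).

1 1/2 497/500
2 1 9709/10000
3 3/2 603/625
4 2 9151/10000
5 5/2 1781/2000
6 3 1753/2000
7 7/2 8617/10000
s(3y) = (1/(1753/2000) − 1)/(3) = 247/5259 ≈ 4.6967%

step 1 [0.5y] swap r/2=3/497: DF=(1 − 3/497·(0))/(1+3/497) = 497/500 ≈ 0.994000
step 2 [1y] bond c/2=19/800: DF=(8140531/8000000 − 19/800·(0.994000))/(1+19/800) = 9709/10000 ≈ 0.970900
step 3 [1.5y] bond c/2=21/800: DF=(8333637/8000000 − 21/800·(0.994000+0.970900))/(1+21/800) = 603/625 ≈ 0.964800
step 4 [2y] bond c/2=1/32: DF=(4141/4000 − 1/32·(0.994000+0.970900+0.964800))/(1+1/32) = 9151/10000 ≈ 0.915100
step 5 [2.5y] zero: DF = P = 1781/2000 ≈ 0.890500
step 6 [3y] zero: DF = P = 1753/2000 ≈ 0.876500
step 7 [3.5y] swap r/2=1383/64735: DF=(1 − 1383/64735·(0.994000+0.970900+0.964800+0.915100+0.890500+0.876500))/(1+1383/64735) = 8617/10000 ≈ 0.861700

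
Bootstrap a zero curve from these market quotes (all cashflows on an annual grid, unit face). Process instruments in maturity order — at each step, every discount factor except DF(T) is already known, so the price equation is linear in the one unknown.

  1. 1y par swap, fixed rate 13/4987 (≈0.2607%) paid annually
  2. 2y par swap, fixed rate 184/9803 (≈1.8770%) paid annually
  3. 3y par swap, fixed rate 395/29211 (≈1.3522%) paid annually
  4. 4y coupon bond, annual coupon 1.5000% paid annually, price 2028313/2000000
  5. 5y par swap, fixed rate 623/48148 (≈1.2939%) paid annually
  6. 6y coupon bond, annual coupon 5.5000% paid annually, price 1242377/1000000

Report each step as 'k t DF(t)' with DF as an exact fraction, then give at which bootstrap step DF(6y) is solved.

1 1 4987/5000
2 2 602/625
3 3 1921/2000
4 4 239/250
5 5 9377/10000
6 6 4633/5000
DF(6y) is solved at step 6

step 1 [1y] swap r/1=13/4987: DF=(1 − 13/4987·(0))/(1+13/4987) = 4987/5000 ≈ 0.997400
step 2 [2y] swap r/1=184/9803: DF=(1 − 184/9803·(0.997400))/(1+184/9803) = 602/625 ≈ 0.963200
step 3 [3y] swap r/1=395/29211: DF=(1 − 395/29211·(0.997400+0.963200))/(1+395/29211) = 1921/2000 ≈ 0.960500
step 4 [4y] bond c/1=3/200: DF=(2028313/2000000 − 3/200·(0.997400+0.963200+0.960500))/(1+3/200) = 239/250 ≈ 0.956000
step 5 [5y] swap r/1=623/48148: DF=(1 − 623/48148·(0.997400+0.963200+0.960500+0.956000))/(1+623/48148) = 9377/10000 ≈ 0.937700
step 6 [6y] bond c/1=11/200: DF=(1242377/1000000 − 11/200·(0.997400+0.963200+0.960500+0.956000+0.937700))/(1+11/200) = 4633/5000 ≈ 0.926600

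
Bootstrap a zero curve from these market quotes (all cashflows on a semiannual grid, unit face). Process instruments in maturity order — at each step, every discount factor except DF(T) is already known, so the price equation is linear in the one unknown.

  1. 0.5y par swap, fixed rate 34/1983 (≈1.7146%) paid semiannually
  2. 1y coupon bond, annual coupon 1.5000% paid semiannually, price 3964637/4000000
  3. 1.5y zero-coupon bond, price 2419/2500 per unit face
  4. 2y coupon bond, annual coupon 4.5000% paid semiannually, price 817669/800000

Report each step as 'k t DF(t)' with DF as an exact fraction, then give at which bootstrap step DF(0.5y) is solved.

1 1/2 1983/2000
2 1 2441/2500
3 3/2 2419/2500
4 2 187/200
DF(0.5y) is solved at step 1

step 1 [0.5y] swap r/2=17/1983: DF=(1 − 17/1983·(0))/(1+17/1983) = 1983/2000 ≈ 0.991500
step 2 [1y] bond c/2=3/400: DF=(3964637/4000000 − 3/400·(0.991500))/(1+3/400) = 2441/2500 ≈ 0.976400
step 3 [1.5y] zero: DF = P = 2419/2500 ≈ 0.967600
step 4 [2y] bond c/2=9/400: DF=(817669/800000 − 9/400·(0.991500+0.976400+0.967600))/(1+9/400) = 187/200 ≈ 0.935000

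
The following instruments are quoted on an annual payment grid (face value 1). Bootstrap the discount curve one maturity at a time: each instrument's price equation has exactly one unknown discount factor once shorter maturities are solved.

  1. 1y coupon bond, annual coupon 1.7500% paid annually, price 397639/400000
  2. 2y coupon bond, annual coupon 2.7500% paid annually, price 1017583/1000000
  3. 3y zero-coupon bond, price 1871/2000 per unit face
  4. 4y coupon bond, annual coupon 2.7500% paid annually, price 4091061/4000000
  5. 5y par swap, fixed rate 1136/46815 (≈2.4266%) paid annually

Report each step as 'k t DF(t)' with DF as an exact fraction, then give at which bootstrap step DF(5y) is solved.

step 1 [1y] bond c/1=7/400: DF=(397639/400000 − 7/400·(0))/(1+7/400) = 977/1000 ≈ 0.977000
step 2 [2y] bond c/1=11/400: DF=(1017583/1000000 − 11/400·(0.977000))/(1+11/400) = 4821/5000 ≈ 0.964200
step 3 [3y] zero: DF = P = 1871/2000 ≈ 0.935500
step 4 [4y] bond c/1=11/400: DF=(4091061/4000000 − 11/400·(0.977000+0.964200+0.935500))/(1+11/400) = 574/625 ≈ 0.918400
step 5 [5y] swap r/1=1136/46815: DF=(1 − 1136/46815·(0.977000+0.964200+0.935500+0.918400))/(1+1136/46815) = 554/625 ≈ 0.886400

1 1 977/1000
2 2 4821/5000
3 3 1871/2000
4 4 574/625
5 5 554/625
DF(5y) is solved at step 5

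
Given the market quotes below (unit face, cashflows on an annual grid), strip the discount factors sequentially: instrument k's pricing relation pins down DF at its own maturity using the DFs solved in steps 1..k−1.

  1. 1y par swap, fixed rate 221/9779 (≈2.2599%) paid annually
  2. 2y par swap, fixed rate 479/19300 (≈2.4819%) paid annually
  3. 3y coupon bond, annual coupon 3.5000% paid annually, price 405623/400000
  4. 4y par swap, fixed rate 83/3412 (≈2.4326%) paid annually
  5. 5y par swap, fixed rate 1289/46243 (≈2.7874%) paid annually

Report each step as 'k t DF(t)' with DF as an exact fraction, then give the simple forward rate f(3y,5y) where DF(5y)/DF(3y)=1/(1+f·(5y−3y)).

1 1 9779/10000
2 2 9521/10000
3 3 1829/2000
4 4 9087/10000
5 5 8711/10000
f(3y,5y) = ((1829/2000)/(8711/10000) − 1)/(2) = 7/281 ≈ 2.4911%

step 1 [1y] swap r/1=221/9779: DF=(1 − 221/9779·(0))/(1+221/9779) = 9779/10000 ≈ 0.977900
step 2 [2y] swap r/1=479/19300: DF=(1 − 479/19300·(0.977900))/(1+479/19300) = 9521/10000 ≈ 0.952100
step 3 [3y] bond c/1=7/200: DF=(405623/400000 − 7/200·(0.977900+0.952100))/(1+7/200) = 1829/2000 ≈ 0.914500
step 4 [4y] swap r/1=83/3412: DF=(1 − 83/3412·(0.977900+0.952100+0.914500))/(1+83/3412) = 9087/10000 ≈ 0.908700
step 5 [5y] swap r/1=1289/46243: DF=(1 − 1289/46243·(0.977900+0.952100+0.914500+0.908700))/(1+1289/46243) = 8711/10000 ≈ 0.871100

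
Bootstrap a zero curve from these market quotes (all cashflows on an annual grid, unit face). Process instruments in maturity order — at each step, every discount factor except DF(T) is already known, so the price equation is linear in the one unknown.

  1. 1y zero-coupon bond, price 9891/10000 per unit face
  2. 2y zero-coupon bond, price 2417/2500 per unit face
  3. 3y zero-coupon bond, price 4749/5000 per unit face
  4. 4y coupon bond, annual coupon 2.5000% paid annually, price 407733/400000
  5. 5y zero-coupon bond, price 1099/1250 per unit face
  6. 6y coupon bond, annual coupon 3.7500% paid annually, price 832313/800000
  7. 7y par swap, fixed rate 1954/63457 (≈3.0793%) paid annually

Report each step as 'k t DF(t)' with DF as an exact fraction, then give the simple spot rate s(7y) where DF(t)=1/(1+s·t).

step 1 [1y] zero: DF = P = 9891/10000 ≈ 0.989100
step 2 [2y] zero: DF = P = 2417/2500 ≈ 0.966800
step 3 [3y] zero: DF = P = 4749/5000 ≈ 0.949800
step 4 [4y] bond c/1=1/40: DF=(407733/400000 − 1/40·(0.989100+0.966800+0.949800))/(1+1/40) = 2309/2500 ≈ 0.923600
step 5 [5y] zero: DF = P = 1099/1250 ≈ 0.879200
step 6 [6y] bond c/1=3/80: DF=(832313/800000 − 3/80·(0.989100+0.966800+0.949800+0.923600+0.879200))/(1+3/80) = 4163/5000 ≈ 0.832600
step 7 [7y] swap r/1=1954/63457: DF=(1 − 1954/63457·(0.989100+0.966800+0.949800+0.923600+0.879200+0.832600))/(1+1954/63457) = 4023/5000 ≈ 0.804600

1 1 9891/10000
2 2 2417/2500
3 3 4749/5000
4 4 2309/2500
5 5 1099/1250
6 6 4163/5000
7 7 4023/5000
s(7y) = (1/(4023/5000) − 1)/(7) = 977/28161 ≈ 3.4693%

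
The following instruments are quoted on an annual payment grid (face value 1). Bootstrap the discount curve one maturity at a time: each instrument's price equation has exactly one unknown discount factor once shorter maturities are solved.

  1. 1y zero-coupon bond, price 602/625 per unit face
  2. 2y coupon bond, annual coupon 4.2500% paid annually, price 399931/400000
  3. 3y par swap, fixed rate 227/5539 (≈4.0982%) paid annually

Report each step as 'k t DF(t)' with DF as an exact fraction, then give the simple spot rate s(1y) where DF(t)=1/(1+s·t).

step 1 [1y] zero: DF = P = 602/625 ≈ 0.963200
step 2 [2y] bond c/1=17/400: DF=(399931/400000 − 17/400·(0.963200))/(1+17/400) = 4599/5000 ≈ 0.919800
step 3 [3y] swap r/1=227/5539: DF=(1 − 227/5539·(0.963200+0.919800))/(1+227/5539) = 1773/2000 ≈ 0.886500

1 1 602/625
2 2 4599/5000
3 3 1773/2000
s(1y) = (1/(602/625) − 1)/(1) = 23/602 ≈ 3.8206%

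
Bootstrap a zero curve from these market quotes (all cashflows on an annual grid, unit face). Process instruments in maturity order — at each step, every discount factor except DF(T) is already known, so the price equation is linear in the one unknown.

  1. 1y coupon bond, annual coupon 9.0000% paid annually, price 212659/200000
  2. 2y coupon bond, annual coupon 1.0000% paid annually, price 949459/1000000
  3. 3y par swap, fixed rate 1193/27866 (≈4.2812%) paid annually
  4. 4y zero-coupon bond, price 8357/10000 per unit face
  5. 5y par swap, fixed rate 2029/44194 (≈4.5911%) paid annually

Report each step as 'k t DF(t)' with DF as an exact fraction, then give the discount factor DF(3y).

1 1 1951/2000
2 2 1163/1250
3 3 8807/10000
4 4 8357/10000
5 5 7971/10000
DF(3y) = 8807/10000 ≈ 0.880700

step 1 [1y] bond c/1=9/100: DF=(212659/200000 − 9/100·(0))/(1+9/100) = 1951/2000 ≈ 0.975500
step 2 [2y] bond c/1=1/100: DF=(949459/1000000 − 1/100·(0.975500))/(1+1/100) = 1163/1250 ≈ 0.930400
step 3 [3y] swap r/1=1193/27866: DF=(1 − 1193/27866·(0.975500+0.930400))/(1+1193/27866) = 8807/10000 ≈ 0.880700
step 4 [4y] zero: DF = P = 8357/10000 ≈ 0.835700
step 5 [5y] swap r/1=2029/44194: DF=(1 − 2029/44194·(0.975500+0.930400+0.880700+0.835700))/(1+2029/44194) = 7971/10000 ≈ 0.797100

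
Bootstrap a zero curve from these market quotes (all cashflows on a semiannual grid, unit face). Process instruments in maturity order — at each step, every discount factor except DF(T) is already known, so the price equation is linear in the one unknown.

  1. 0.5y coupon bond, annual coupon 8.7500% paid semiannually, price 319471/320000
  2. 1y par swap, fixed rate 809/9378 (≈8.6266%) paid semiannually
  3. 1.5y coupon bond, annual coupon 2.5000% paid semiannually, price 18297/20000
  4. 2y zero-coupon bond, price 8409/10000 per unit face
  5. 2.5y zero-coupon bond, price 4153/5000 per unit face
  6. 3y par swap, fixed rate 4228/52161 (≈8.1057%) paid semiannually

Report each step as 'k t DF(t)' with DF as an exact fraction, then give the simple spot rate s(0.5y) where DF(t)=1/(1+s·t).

step 1 [0.5y] bond c/2=7/160: DF=(319471/320000 − 7/160·(0))/(1+7/160) = 1913/2000 ≈ 0.956500
step 2 [1y] swap r/2=809/18756: DF=(1 − 809/18756·(0.956500))/(1+809/18756) = 9191/10000 ≈ 0.919100
step 3 [1.5y] bond c/2=1/80: DF=(18297/20000 − 1/80·(0.956500+0.919100))/(1+1/80) = 2201/2500 ≈ 0.880400
step 4 [2y] zero: DF = P = 8409/10000 ≈ 0.840900
step 5 [2.5y] zero: DF = P = 4153/5000 ≈ 0.830600
step 6 [3y] swap r/2=2114/52161: DF=(1 − 2114/52161·(0.956500+0.919100+0.880400+0.840900+0.830600))/(1+2114/52161) = 3943/5000 ≈ 0.788600

1 1/2 1913/2000
2 1 9191/10000
3 3/2 2201/2500
4 2 8409/10000
5 5/2 4153/5000
6 3 3943/5000
s(0.5y) = (1/(1913/2000) − 1)/(1/2) = 174/1913 ≈ 9.0957%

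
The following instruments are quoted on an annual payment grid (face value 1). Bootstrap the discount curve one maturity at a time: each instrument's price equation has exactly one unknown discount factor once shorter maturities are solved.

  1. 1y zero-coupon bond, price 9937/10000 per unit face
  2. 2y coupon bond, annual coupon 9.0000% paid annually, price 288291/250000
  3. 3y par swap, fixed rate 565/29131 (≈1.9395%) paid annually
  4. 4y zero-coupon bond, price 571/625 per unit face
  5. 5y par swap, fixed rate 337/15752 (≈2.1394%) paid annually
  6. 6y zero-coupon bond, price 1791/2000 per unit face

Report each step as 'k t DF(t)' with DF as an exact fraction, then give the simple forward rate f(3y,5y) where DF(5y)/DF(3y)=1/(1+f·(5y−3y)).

step 1 [1y] zero: DF = P = 9937/10000 ≈ 0.993700
step 2 [2y] bond c/1=9/100: DF=(288291/250000 − 9/100·(0.993700))/(1+9/100) = 9759/10000 ≈ 0.975900
step 3 [3y] swap r/1=565/29131: DF=(1 − 565/29131·(0.993700+0.975900))/(1+565/29131) = 1887/2000 ≈ 0.943500
step 4 [4y] zero: DF = P = 571/625 ≈ 0.913600
step 5 [5y] swap r/1=337/15752: DF=(1 − 337/15752·(0.993700+0.975900+0.943500+0.913600))/(1+337/15752) = 8989/10000 ≈ 0.898900
step 6 [6y] zero: DF = P = 1791/2000 ≈ 0.895500

1 1 9937/10000
2 2 9759/10000
3 3 1887/2000
4 4 571/625
5 5 8989/10000
6 6 1791/2000
f(3y,5y) = ((1887/2000)/(8989/10000) − 1)/(2) = 223/8989 ≈ 2.4808%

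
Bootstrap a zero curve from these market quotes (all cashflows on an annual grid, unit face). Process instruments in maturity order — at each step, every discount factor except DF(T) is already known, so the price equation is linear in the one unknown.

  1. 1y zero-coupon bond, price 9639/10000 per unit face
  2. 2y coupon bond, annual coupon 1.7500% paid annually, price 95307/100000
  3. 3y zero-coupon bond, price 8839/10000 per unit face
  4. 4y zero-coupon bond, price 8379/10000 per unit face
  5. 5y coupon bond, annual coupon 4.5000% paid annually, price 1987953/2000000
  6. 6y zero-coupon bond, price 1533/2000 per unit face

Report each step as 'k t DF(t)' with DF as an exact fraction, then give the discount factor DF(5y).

step 1 [1y] zero: DF = P = 9639/10000 ≈ 0.963900
step 2 [2y] bond c/1=7/400: DF=(95307/100000 − 7/400·(0.963900))/(1+7/400) = 9201/10000 ≈ 0.920100
step 3 [3y] zero: DF = P = 8839/10000 ≈ 0.883900
step 4 [4y] zero: DF = P = 8379/10000 ≈ 0.837900
step 5 [5y] bond c/1=9/200: DF=(1987953/2000000 − 9/200·(0.963900+0.920100+0.883900+0.837900))/(1+9/200) = 7959/10000 ≈ 0.795900
step 6 [6y] zero: DF = P = 1533/2000 ≈ 0.766500

1 1 9639/10000
2 2 9201/10000
3 3 8839/10000
4 4 8379/10000
5 5 7959/10000
6 6 1533/2000
DF(5y) = 7959/10000 ≈ 0.795900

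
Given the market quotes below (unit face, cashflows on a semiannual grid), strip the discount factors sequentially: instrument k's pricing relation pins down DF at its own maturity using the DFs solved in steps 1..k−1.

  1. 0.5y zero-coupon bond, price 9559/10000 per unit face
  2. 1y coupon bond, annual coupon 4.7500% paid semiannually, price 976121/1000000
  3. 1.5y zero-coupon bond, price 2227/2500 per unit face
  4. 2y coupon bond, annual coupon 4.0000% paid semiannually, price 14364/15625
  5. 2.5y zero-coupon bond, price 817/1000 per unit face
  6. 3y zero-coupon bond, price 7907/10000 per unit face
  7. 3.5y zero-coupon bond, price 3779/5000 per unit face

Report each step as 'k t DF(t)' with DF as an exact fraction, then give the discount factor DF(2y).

step 1 [0.5y] zero: DF = P = 9559/10000 ≈ 0.955900
step 2 [1y] bond c/2=19/800: DF=(976121/1000000 − 19/800·(0.955900))/(1+19/800) = 9313/10000 ≈ 0.931300
step 3 [1.5y] zero: DF = P = 2227/2500 ≈ 0.890800
step 4 [2y] bond c/2=1/50: DF=(14364/15625 − 1/50·(0.955900+0.931300+0.890800))/(1+1/50) = 2117/2500 ≈ 0.846800
step 5 [2.5y] zero: DF = P = 817/1000 ≈ 0.817000
step 6 [3y] zero: DF = P = 7907/10000 ≈ 0.790700
step 7 [3.5y] zero: DF = P = 3779/5000 ≈ 0.755800

1 1/2 9559/10000
2 1 9313/10000
3 3/2 2227/2500
4 2 2117/2500
5 5/2 817/1000
6 3 7907/10000
7 7/2 3779/5000
DF(2y) = 2117/2500 ≈ 0.846800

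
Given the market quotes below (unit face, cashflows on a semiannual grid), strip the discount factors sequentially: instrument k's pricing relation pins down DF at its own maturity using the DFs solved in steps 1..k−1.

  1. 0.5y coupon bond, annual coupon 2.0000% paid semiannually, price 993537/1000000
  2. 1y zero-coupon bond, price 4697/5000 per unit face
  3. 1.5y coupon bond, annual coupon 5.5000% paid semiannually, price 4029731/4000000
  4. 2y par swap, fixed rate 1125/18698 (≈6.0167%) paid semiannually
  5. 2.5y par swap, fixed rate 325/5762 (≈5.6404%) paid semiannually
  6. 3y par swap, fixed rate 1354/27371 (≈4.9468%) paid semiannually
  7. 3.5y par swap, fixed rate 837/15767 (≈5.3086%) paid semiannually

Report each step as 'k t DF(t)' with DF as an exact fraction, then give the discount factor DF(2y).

step 1 [0.5y] bond c/2=1/100: DF=(993537/1000000 − 1/100·(0))/(1+1/100) = 9837/10000 ≈ 0.983700
step 2 [1y] zero: DF = P = 4697/5000 ≈ 0.939400
step 3 [1.5y] bond c/2=11/400: DF=(4029731/4000000 − 11/400·(0.983700+0.939400))/(1+11/400) = 929/1000 ≈ 0.929000
step 4 [2y] swap r/2=1125/37396: DF=(1 − 1125/37396·(0.983700+0.939400+0.929000))/(1+1125/37396) = 71/80 ≈ 0.887500
step 5 [2.5y] swap r/2=325/11524: DF=(1 − 325/11524·(0.983700+0.939400+0.929000+0.887500))/(1+325/11524) = 87/100 ≈ 0.870000
step 6 [3y] swap r/2=677/27371: DF=(1 − 677/27371·(0.983700+0.939400+0.929000+0.887500+0.870000))/(1+677/27371) = 4323/5000 ≈ 0.864600
step 7 [3.5y] swap r/2=837/31534: DF=(1 − 837/31534·(0.983700+0.939400+0.929000+0.887500+0.870000+0.864600))/(1+837/31534) = 4163/5000 ≈ 0.832600

1 1/2 9837/10000
2 1 4697/5000
3 3/2 929/1000
4 2 71/80
5 5/2 87/100
6 3 4323/5000
7 7/2 4163/5000
DF(2y) = 71/80 ≈ 0.887500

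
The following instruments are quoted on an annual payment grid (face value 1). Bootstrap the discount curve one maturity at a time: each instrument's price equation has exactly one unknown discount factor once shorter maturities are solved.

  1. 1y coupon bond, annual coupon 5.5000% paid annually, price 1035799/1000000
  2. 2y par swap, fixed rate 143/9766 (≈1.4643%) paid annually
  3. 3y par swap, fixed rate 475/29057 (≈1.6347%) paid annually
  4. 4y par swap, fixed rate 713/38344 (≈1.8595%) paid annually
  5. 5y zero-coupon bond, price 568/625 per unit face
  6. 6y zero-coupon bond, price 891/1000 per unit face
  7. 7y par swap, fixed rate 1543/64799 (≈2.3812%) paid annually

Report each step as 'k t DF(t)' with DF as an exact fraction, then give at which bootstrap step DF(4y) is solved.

1 1 4909/5000
2 2 4857/5000
3 3 381/400
4 4 9287/10000
5 5 568/625
6 6 891/1000
7 7 8457/10000
DF(4y) is solved at step 4

step 1 [1y] bond c/1=11/200: DF=(1035799/1000000 − 11/200·(0))/(1+11/200) = 4909/5000 ≈ 0.981800
step 2 [2y] swap r/1=143/9766: DF=(1 − 143/9766·(0.981800))/(1+143/9766) = 4857/5000 ≈ 0.971400
step 3 [3y] swap r/1=475/29057: DF=(1 − 475/29057·(0.981800+0.971400))/(1+475/29057) = 381/400 ≈ 0.952500
step 4 [4y] swap r/1=713/38344: DF=(1 − 713/38344·(0.981800+0.971400+0.952500))/(1+713/38344) = 9287/10000 ≈ 0.928700
step 5 [5y] zero: DF = P = 568/625 ≈ 0.908800
step 6 [6y] zero: DF = P = 891/1000 ≈ 0.891000
step 7 [7y] swap r/1=1543/64799: DF=(1 − 1543/64799·(0.981800+0.971400+0.952500+0.928700+0.908800+0.891000))/(1+1543/64799) = 8457/10000 ≈ 0.845700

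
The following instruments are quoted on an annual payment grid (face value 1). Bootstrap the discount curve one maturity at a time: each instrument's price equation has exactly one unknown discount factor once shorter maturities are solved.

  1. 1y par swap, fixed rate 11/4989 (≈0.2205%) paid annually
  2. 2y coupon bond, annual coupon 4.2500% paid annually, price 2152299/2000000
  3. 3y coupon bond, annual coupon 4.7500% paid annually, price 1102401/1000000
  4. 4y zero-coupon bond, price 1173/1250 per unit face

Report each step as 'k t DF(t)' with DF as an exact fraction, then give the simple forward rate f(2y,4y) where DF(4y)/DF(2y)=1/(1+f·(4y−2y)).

1 1 4989/5000
2 2 2479/2500
3 3 4811/5000
4 4 1173/1250
f(2y,4y) = ((2479/2500)/(1173/1250) − 1)/(2) = 133/4692 ≈ 2.8346%

step 1 [1y] swap r/1=11/4989: DF=(1 − 11/4989·(0))/(1+11/4989) = 4989/5000 ≈ 0.997800
step 2 [2y] bond c/1=17/400: DF=(2152299/2000000 − 17/400·(0.997800))/(1+17/400) = 2479/2500 ≈ 0.991600
step 3 [3y] bond c/1=19/400: DF=(1102401/1000000 − 19/400·(0.997800+0.991600))/(1+19/400) = 4811/5000 ≈ 0.962200
step 4 [4y] zero: DF = P = 1173/1250 ≈ 0.938400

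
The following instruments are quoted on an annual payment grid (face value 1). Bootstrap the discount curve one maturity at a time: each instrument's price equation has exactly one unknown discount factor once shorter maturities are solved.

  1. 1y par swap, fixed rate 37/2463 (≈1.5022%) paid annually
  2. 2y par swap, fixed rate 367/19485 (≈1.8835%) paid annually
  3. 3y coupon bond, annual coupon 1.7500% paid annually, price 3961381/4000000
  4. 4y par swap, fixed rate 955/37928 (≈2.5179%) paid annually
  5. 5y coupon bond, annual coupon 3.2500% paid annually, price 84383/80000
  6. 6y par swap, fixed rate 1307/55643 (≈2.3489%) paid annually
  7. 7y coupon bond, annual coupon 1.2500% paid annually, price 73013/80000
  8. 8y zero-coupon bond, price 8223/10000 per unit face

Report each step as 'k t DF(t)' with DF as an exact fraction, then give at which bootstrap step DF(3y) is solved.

1 1 2463/2500
2 2 9633/10000
3 3 4699/5000
4 4 1809/2000
5 5 4511/5000
6 6 8693/10000
7 7 8327/10000
8 8 8223/10000
DF(3y) is solved at step 3

step 1 [1y] swap r/1=37/2463: DF=(1 − 37/2463·(0))/(1+37/2463) = 2463/2500 ≈ 0.985200
step 2 [2y] swap r/1=367/19485: DF=(1 − 367/19485·(0.985200))/(1+367/19485) = 9633/10000 ≈ 0.963300
step 3 [3y] bond c/1=7/400: DF=(3961381/4000000 − 7/400·(0.985200+0.963300))/(1+7/400) = 4699/5000 ≈ 0.939800
step 4 [4y] swap r/1=955/37928: DF=(1 − 955/37928·(0.985200+0.963300+0.939800))/(1+955/37928) = 1809/2000 ≈ 0.904500
step 5 [5y] bond c/1=13/400: DF=(84383/80000 − 13/400·(0.985200+0.963300+0.939800+0.904500))/(1+13/400) = 4511/5000 ≈ 0.902200
step 6 [6y] swap r/1=1307/55643: DF=(1 − 1307/55643·(0.985200+0.963300+0.939800+0.904500+0.902200))/(1+1307/55643) = 8693/10000 ≈ 0.869300
step 7 [7y] bond c/1=1/80: DF=(73013/80000 − 1/80·(0.985200+0.963300+0.939800+0.904500+0.902200+0.869300))/(1+1/80) = 8327/10000 ≈ 0.832700
step 8 [8y] zero: DF = P = 8223/10000 ≈ 0.822300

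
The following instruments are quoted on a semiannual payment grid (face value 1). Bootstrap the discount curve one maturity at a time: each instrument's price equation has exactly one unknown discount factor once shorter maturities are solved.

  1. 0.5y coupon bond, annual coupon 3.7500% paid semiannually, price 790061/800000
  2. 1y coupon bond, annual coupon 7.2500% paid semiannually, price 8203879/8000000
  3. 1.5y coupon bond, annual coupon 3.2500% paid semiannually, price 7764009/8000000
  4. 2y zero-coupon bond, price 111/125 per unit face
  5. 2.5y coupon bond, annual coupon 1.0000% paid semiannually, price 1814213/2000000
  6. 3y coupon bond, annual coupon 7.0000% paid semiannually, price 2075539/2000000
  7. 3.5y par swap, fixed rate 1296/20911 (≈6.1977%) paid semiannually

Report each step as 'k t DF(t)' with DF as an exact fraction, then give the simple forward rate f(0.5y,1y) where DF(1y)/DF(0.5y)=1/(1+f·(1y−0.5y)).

1 1/2 4847/5000
2 1 9557/10000
3 3/2 4621/5000
4 2 111/125
5 5/2 221/250
6 3 529/625
7 7/2 1007/1250
f(0.5y,1y) = ((4847/5000)/(9557/10000) − 1)/(1/2) = 274/9557 ≈ 2.8670%

step 1 [0.5y] bond c/2=3/160: DF=(790061/800000 − 3/160·(0))/(1+3/160) = 4847/5000 ≈ 0.969400
step 2 [1y] bond c/2=29/800: DF=(8203879/8000000 − 29/800·(0.969400))/(1+29/800) = 9557/10000 ≈ 0.955700
step 3 [1.5y] bond c/2=13/800: DF=(7764009/8000000 − 13/800·(0.969400+0.955700))/(1+13/800) = 4621/5000 ≈ 0.924200
step 4 [2y] zero: DF = P = 111/125 ≈ 0.888000
step 5 [2.5y] bond c/2=1/200: DF=(1814213/2000000 − 1/200·(0.969400+0.955700+0.924200+0.888000))/(1+1/200) = 221/250 ≈ 0.884000
step 6 [3y] bond c/2=7/200: DF=(2075539/2000000 − 7/200·(0.969400+0.955700+0.924200+0.888000+0.884000))/(1+7/200) = 529/625 ≈ 0.846400
step 7 [3.5y] swap r/2=648/20911: DF=(1 − 648/20911·(0.969400+0.955700+0.924200+0.888000+0.884000+0.846400))/(1+648/20911) = 1007/1250 ≈ 0.805600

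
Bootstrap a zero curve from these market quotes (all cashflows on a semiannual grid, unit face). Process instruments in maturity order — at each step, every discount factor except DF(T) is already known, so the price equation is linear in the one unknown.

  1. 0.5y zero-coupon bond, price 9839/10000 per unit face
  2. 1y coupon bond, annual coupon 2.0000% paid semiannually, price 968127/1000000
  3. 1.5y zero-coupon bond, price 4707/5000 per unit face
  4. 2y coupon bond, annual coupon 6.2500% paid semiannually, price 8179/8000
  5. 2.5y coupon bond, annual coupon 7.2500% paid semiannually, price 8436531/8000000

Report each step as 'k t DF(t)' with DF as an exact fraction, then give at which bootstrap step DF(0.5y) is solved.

step 1 [0.5y] zero: DF = P = 9839/10000 ≈ 0.983900
step 2 [1y] bond c/2=1/100: DF=(968127/1000000 − 1/100·(0.983900))/(1+1/100) = 593/625 ≈ 0.948800
step 3 [1.5y] zero: DF = P = 4707/5000 ≈ 0.941400
step 4 [2y] bond c/2=1/32: DF=(8179/8000 − 1/32·(0.983900+0.948800+0.941400))/(1+1/32) = 9043/10000 ≈ 0.904300
step 5 [2.5y] bond c/2=29/800: DF=(8436531/8000000 − 29/800·(0.983900+0.948800+0.941400+0.904300))/(1+29/800) = 1771/2000 ≈ 0.885500

1 1/2 9839/10000
2 1 593/625
3 3/2 4707/5000
4 2 9043/10000
5 5/2 1771/2000
DF(0.5y) is solved at step 1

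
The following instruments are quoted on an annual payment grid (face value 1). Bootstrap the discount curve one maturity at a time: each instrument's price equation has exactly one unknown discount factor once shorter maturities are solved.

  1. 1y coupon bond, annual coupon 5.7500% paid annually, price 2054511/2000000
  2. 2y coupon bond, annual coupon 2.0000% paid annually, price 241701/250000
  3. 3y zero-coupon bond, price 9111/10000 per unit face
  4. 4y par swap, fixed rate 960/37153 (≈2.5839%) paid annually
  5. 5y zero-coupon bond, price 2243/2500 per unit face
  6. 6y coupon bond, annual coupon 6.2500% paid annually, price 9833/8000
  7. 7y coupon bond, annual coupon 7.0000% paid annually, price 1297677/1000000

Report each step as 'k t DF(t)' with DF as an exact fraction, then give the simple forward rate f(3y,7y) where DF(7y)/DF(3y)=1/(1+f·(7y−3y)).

1 1 4857/5000
2 2 1161/1250
3 3 9111/10000
4 4 113/125
5 5 2243/2500
6 6 1771/2000
7 7 8531/10000
f(3y,7y) = ((9111/10000)/(8531/10000) − 1)/(4) = 145/8531 ≈ 1.6997%

step 1 [1y] bond c/1=23/400: DF=(2054511/2000000 − 23/400·(0))/(1+23/400) = 4857/5000 ≈ 0.971400
step 2 [2y] bond c/1=1/50: DF=(241701/250000 − 1/50·(0.971400))/(1+1/50) = 1161/1250 ≈ 0.928800
step 3 [3y] zero: DF = P = 9111/10000 ≈ 0.911100
step 4 [4y] swap r/1=960/37153: DF=(1 − 960/37153·(0.971400+0.928800+0.911100))/(1+960/37153) = 113/125 ≈ 0.904000
step 5 [5y] zero: DF = P = 2243/2500 ≈ 0.897200
step 6 [6y] bond c/1=1/16: DF=(9833/8000 − 1/16·(0.971400+0.928800+0.911100+0.904000+0.897200))/(1+1/16) = 1771/2000 ≈ 0.885500
step 7 [7y] bond c/1=7/100: DF=(1297677/1000000 − 7/100·(0.971400+0.928800+0.911100+0.904000+0.897200+0.885500))/(1+7/100) = 8531/10000 ≈ 0.853100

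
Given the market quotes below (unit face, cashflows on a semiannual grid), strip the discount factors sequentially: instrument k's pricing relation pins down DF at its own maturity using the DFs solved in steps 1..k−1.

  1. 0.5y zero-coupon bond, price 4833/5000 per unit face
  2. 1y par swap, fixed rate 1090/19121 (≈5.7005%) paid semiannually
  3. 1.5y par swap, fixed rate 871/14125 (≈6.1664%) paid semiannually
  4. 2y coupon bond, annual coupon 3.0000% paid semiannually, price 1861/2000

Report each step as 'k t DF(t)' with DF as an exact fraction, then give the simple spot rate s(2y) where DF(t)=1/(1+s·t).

1 1/2 4833/5000
2 1 1891/2000
3 3/2 9129/10000
4 2 7/8
s(2y) = (1/(7/8) − 1)/(2) = 1/14 ≈ 7.1429%

step 1 [0.5y] zero: DF = P = 4833/5000 ≈ 0.966600
step 2 [1y] swap r/2=545/19121: DF=(1 − 545/19121·(0.966600))/(1+545/19121) = 1891/2000 ≈ 0.945500
step 3 [1.5y] swap r/2=871/28250: DF=(1 − 871/28250·(0.966600+0.945500))/(1+871/28250) = 9129/10000 ≈ 0.912900
step 4 [2y] bond c/2=3/200: DF=(1861/2000 − 3/200·(0.966600+0.945500+0.912900))/(1+3/200) = 7/8 ≈ 0.875000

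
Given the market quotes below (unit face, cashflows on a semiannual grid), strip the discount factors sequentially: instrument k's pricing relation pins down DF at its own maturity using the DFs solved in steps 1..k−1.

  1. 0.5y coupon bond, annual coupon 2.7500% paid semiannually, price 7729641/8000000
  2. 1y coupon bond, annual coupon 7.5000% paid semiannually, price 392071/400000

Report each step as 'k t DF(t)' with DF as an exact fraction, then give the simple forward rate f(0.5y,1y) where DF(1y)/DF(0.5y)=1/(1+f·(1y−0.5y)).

step 1 [0.5y] bond c/2=11/800: DF=(7729641/8000000 − 11/800·(0))/(1+11/800) = 9531/10000 ≈ 0.953100
step 2 [1y] bond c/2=3/80: DF=(392071/400000 − 3/80·(0.953100))/(1+3/80) = 9103/10000 ≈ 0.910300

1 1/2 9531/10000
2 1 9103/10000
f(0.5y,1y) = ((9531/10000)/(9103/10000) − 1)/(1/2) = 856/9103 ≈ 9.4035%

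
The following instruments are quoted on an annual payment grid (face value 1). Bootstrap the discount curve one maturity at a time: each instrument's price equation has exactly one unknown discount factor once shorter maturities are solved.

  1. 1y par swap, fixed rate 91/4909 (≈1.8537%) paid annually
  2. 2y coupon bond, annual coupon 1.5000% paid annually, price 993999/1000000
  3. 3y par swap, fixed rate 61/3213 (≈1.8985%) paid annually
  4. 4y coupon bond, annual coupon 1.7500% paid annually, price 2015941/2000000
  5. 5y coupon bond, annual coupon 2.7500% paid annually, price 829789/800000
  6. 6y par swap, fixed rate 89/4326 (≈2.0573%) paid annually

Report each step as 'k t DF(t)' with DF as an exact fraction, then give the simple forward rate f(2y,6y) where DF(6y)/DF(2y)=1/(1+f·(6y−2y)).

step 1 [1y] swap r/1=91/4909: DF=(1 − 91/4909·(0))/(1+91/4909) = 4909/5000 ≈ 0.981800
step 2 [2y] bond c/1=3/200: DF=(993999/1000000 − 3/200·(0.981800))/(1+3/200) = 603/625 ≈ 0.964800
step 3 [3y] swap r/1=61/3213: DF=(1 − 61/3213·(0.981800+0.964800))/(1+61/3213) = 9451/10000 ≈ 0.945100
step 4 [4y] bond c/1=7/400: DF=(2015941/2000000 − 7/400·(0.981800+0.964800+0.945100))/(1+7/400) = 9409/10000 ≈ 0.940900
step 5 [5y] bond c/1=11/400: DF=(829789/800000 − 11/400·(0.981800+0.964800+0.945100+0.940900))/(1+11/400) = 9069/10000 ≈ 0.906900
step 6 [6y] swap r/1=89/4326: DF=(1 − 89/4326·(0.981800+0.964800+0.945100+0.940900+0.906900))/(1+89/4326) = 8843/10000 ≈ 0.884300

1 1 4909/5000
2 2 603/625
3 3 9451/10000
4 4 9409/10000
5 5 9069/10000
6 6 8843/10000
f(2y,6y) = ((603/625)/(8843/10000) − 1)/(4) = 805/35372 ≈ 2.2758%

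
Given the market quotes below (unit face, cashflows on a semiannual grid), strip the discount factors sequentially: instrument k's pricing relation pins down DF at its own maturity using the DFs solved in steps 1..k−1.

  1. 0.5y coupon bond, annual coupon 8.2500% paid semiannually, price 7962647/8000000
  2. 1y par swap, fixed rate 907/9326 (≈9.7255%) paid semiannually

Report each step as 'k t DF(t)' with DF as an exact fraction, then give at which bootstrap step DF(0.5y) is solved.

step 1 [0.5y] bond c/2=33/800: DF=(7962647/8000000 − 33/800·(0))/(1+33/800) = 9559/10000 ≈ 0.955900
step 2 [1y] swap r/2=907/18652: DF=(1 − 907/18652·(0.955900))/(1+907/18652) = 9093/10000 ≈ 0.909300

1 1/2 9559/10000
2 1 9093/10000
DF(0.5y) is solved at step 1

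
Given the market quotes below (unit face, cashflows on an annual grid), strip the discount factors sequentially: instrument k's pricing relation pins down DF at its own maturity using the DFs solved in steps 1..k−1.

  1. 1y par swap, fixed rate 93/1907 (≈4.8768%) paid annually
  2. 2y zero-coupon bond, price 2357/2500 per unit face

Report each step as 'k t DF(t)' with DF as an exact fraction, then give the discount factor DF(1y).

step 1 [1y] swap r/1=93/1907: DF=(1 − 93/1907·(0))/(1+93/1907) = 1907/2000 ≈ 0.953500
step 2 [2y] zero: DF = P = 2357/2500 ≈ 0.942800

1 1 1907/2000
2 2 2357/2500
DF(1y) = 1907/2000 ≈ 0.953500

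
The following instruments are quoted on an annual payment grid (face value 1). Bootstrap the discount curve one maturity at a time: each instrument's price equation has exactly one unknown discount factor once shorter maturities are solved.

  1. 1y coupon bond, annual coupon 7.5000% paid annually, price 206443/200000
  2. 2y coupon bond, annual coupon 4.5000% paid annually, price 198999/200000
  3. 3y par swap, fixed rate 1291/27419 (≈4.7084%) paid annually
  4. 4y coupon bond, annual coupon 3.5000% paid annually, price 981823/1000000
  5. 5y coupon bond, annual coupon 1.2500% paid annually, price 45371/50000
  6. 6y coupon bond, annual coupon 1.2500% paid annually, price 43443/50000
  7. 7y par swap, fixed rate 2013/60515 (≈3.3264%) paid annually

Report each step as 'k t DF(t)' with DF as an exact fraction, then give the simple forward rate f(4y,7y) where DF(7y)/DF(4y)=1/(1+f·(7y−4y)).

1 1 4801/5000
2 2 2277/2500
3 3 8709/10000
4 4 8559/10000
5 5 4259/5000
6 6 502/625
7 7 7987/10000
f(4y,7y) = ((8559/10000)/(7987/10000) − 1)/(3) = 572/23961 ≈ 2.3872%

step 1 [1y] bond c/1=3/40: DF=(206443/200000 − 3/40·(0))/(1+3/40) = 4801/5000 ≈ 0.960200
step 2 [2y] bond c/1=9/200: DF=(198999/200000 − 9/200·(0.960200))/(1+9/200) = 2277/2500 ≈ 0.910800
step 3 [3y] swap r/1=1291/27419: DF=(1 − 1291/27419·(0.960200+0.910800))/(1+1291/27419) = 8709/10000 ≈ 0.870900
step 4 [4y] bond c/1=7/200: DF=(981823/1000000 − 7/200·(0.960200+0.910800+0.870900))/(1+7/200) = 8559/10000 ≈ 0.855900
step 5 [5y] bond c/1=1/80: DF=(45371/50000 − 1/80·(0.960200+0.910800+0.870900+0.855900))/(1+1/80) = 4259/5000 ≈ 0.851800
step 6 [6y] bond c/1=1/80: DF=(43443/50000 − 1/80·(0.960200+0.910800+0.870900+0.855900+0.851800))/(1+1/80) = 502/625 ≈ 0.803200
step 7 [7y] swap r/1=2013/60515: DF=(1 − 2013/60515·(0.960200+0.910800+0.870900+0.855900+0.851800+0.803200))/(1+2013/60515) = 7987/10000 ≈ 0.798700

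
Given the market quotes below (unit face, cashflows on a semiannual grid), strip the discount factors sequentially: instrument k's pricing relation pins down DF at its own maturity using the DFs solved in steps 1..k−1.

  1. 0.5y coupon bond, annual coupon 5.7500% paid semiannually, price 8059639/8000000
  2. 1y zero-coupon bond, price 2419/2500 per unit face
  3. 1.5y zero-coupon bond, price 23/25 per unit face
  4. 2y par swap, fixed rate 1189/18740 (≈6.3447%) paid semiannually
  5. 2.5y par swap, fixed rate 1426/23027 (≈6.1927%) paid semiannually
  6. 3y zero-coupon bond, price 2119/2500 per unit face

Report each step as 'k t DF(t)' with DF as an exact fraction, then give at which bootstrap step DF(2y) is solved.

1 1/2 9793/10000
2 1 2419/2500
3 3/2 23/25
4 2 8811/10000
5 5/2 4287/5000
6 3 2119/2500
DF(2y) is solved at step 4

step 1 [0.5y] bond c/2=23/800: DF=(8059639/8000000 − 23/800·(0))/(1+23/800) = 9793/10000 ≈ 0.979300
step 2 [1y] zero: DF = P = 2419/2500 ≈ 0.967600
step 3 [1.5y] zero: DF = P = 23/25 ≈ 0.920000
step 4 [2y] swap r/2=1189/37480: DF=(1 − 1189/37480·(0.979300+0.967600+0.920000))/(1+1189/37480) = 8811/10000 ≈ 0.881100
step 5 [2.5y] swap r/2=713/23027: DF=(1 − 713/23027·(0.979300+0.967600+0.920000+0.881100))/(1+713/23027) = 4287/5000 ≈ 0.857400
step 6 [3y] zero: DF = P = 2119/2500 ≈ 0.847600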